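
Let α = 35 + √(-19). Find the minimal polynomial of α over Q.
m_α(x) = x^2 - 70x + 1244

From α - 35 = √(-19), squaring gives (α - 35)^2 = -19, i.e. α^2 - 70α + 1225 = -19, so α^2 - 70α + 1244 = 0. The discriminant of x^2 - 70x + 1244 is (-70)^2 - 4·(1244) = 4900 - 4976 = -76, and 4·(-19) is not a perfect square in Q since -19 is squarefree and ≠ 1. Hence x^2 - 70x + 1244 is irreducible over Q and is the minimal polynomial of α.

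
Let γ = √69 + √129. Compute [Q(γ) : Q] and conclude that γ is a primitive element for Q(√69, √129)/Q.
[Q(γ) : Q] = 4 (equivalently, Q(γ) = Q(√69, √129))

Obviously Q(γ) ⊆ Q(√69, √129), and [Q(√69, √129):Q] = 4 (since 69, 129 are distinct squarefree integers > 1 with 8901 not a perfect square). To show equality we compute the minimal polynomial of γ. From γ = √69 + √129: γ^2 = 69 + 2√(8901) + 129 = 198 + 2√(8901), so γ^2 - 198 = 2√(8901); squaring, (γ^2 - 198)^2 = 4·8901, i.e. γ^4 - 396γ^2 + 39204 - 35604 = 0, i.e. γ^4 - 396γ^2 + 3600 = 0. So γ is a root of x^4 - 396x^2 + 3600. This polynomial is irreducible over Q: it has no rational root (each ±√69 ± √129 is irrational), and any factorization into two quadratics over Q would force √(8901) ∈ Q (pairing opposite roots) or √69, √129 ∈ Q (other pairings), all impossible. Hence [Q(γ):Q] = 4 = [Q(√69, √129):Q], so Q(γ) = Q(√69, √129).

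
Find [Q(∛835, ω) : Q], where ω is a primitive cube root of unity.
[Q(∛835, ω) : Q] = 6

[Q(∛835):Q] = 3 (min poly x^3 - 835, irreducible since 835 is not a perfect cube). [Q(ω):Q] = 2 (min poly x^2 + x + 1). Since Q(∛835) ⊂ R and ω ∉ R, we have ω ∉ Q(∛835), so x^2 + x + 1 remains irreducible over Q(∛835) and [Q(∛835, ω) : Q(∛835)] = 2. By the tower law, [Q(∛835, ω) : Q] = 3 · 2 = 6. (In fact Q(∛835, ω) is the splitting field of x^3 - 835 over Q.)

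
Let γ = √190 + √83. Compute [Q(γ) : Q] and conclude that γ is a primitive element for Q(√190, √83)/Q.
[Q(γ) : Q] = 4 (equivalently, Q(γ) = Q(√190, √83))

Obviously Q(γ) ⊆ Q(√190, √83), and [Q(√190, √83):Q] = 4 (since 190, 83 are distinct squarefree integers > 1 with 15770 not a perfect square). To show equality we compute the minimal polynomial of γ. From γ = √190 + √83: γ^2 = 190 + 2√(15770) + 83 = 273 + 2√(15770), so γ^2 - 273 = 2√(15770); squaring, (γ^2 - 273)^2 = 4·15770, i.e. γ^4 - 546γ^2 + 74529 - 63080 = 0, i.e. γ^4 - 546γ^2 + 11449 = 0. So γ is a root of x^4 - 546x^2 + 11449. This polynomial is irreducible over Q: it has no rational root (each ±√190 ± √83 is irrational), and any factorization into two quadratics over Q would force √(15770) ∈ Q (pairing opposite roots) or √190, √83 ∈ Q (other pairings), all impossible. Hence [Q(γ):Q] = 4 = [Q(√190, √83):Q], so Q(γ) = Q(√190, √83).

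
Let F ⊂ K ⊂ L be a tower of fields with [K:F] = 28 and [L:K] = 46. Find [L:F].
[L:F] = 1288

The tower law says that for any tower of field extensions F ⊂ K ⊂ L with finite degrees, [L:F] = [L:K] · [K:F]. Here this gives [L:F] = 46 · 28 = 1288.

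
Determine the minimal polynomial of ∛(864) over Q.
m_α(x) = x^3 - 864

α satisfies α^3 = 864, so x^3 - 864 annihilates α. By the rational root test, a rational root p/q (in lowest terms) of x^3 - 864 would satisfy p^3 = 864 q^3, forcing q = 1 and p^3 = 864; but 864 is not a perfect cube, contradiction. A monic cubic over Q with no rational root is irreducible (any nontrivial factorization would include a linear factor). Hence x^3 - 864 is the minimal polynomial of α, and in particular [Q(α):Q] = 3.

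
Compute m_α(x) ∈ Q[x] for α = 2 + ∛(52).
m_α(x) = x^3 - 6x^2 + 12x - 60

Set β = α - 2 = ∛(52), so β^3 = 52. Then (α - 2)^3 - 52 = 0, i.e. α is a root of g(x) = (x - 2)^3 - 52 = x^3 - 6x^2 + 12x - 60. Since g(x) = h(x - 2) where h(x) = x^3 - 52, and h is irreducible over Q (because 52 is not a perfect cube, so h has no rational root, and a monic cubic with no rational root is irreducible), g is also irreducible (irreducibility is preserved under the substitution x → x - 2). Hence m_α(x) = x^3 - 6x^2 + 12x - 60.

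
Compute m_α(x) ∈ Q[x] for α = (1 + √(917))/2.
m_α(x) = x^2 - x - 229

From 2α - 1 = √(917), squaring gives (2α - 1)^2 = 917, i.e. 4α^2 - 4α + 1 = 917, so α^2 - α + (1 - 917)/4 = 0. Since 917 ≡ 1 (mod 4), (1 - 917)/4 = -229 ∈ Z. The polynomial x^2 - x - 229 has discriminant 1 - 4·(-229) = 917, which is not a perfect square in Q (d = 917 is squarefree and ≠ 1), so x^2 - x - 229 is irreducible over Q. It is the minimal polynomial of α.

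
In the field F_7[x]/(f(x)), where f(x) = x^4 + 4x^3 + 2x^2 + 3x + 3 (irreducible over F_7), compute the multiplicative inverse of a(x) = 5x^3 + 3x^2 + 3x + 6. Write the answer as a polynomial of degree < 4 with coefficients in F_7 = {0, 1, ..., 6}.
a(x)^(-1) ≡ x^3 + 4x^2 + 6x (mod f(x))

Since f is irreducible over F_7, F_7[x]/(f) is a field and a(x) ≠ 0 has an inverse. Apply the extended Euclidean algorithm to f(x) and a(x) in F_7[x]: f(x) = (3x + 6)·a(x) + (3x^2 + 2x + 2);  a(x) = (4x + 3)·(3x^2 + 2x + 2) + (3x);  (3x^2 + 2x + 2) = (x + 3)·(3x) + (2). The last nonzero remainder is the constant 2 = gcd(f, a) in F_7. Back-substituting through the division chain expresses 2 = s(x)·a(x) + t(x)·f(x) with s(x) ≡ 2x^3 + x^2 + 5x (mod f), so (2x^3 + x^2 + 5x)·a(x) ≡ 2 (mod f). Multiplying by 2^(-1) ≡ 4 in F_7 gives a(x)^(-1) ≡ 4·(2x^3 + x^2 + 5x) ≡ x^3 + 4x^2 + 6x (mod f). Check: (5x^3 + 3x^2 + 3x + 6)·(x^3 + 4x^2 + 6x) = 5x^6 + 2x^5 + 3x^4 + x^3 + x ≡ 1 (mod x^4 + 4x^3 + 2x^2 + 3x + 3).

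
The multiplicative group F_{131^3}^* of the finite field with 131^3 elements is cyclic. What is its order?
|F_{131^3}^*| = 2248090

F_{131^3} has 131^3 = 2248091 elements; its multiplicative group consists of all nonzero elements, so |F_{131^3}^*| = 2248091 - 1 = 2248090. (It is cyclic since any finite subgroup of the multiplicative group of a field is cyclic.)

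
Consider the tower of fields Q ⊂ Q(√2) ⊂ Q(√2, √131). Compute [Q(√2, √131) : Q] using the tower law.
[Q(√2, √131) : Q] = 4

[Q(√2):Q] = 2 (min poly x^2 - 2, irreducible since 2 is squarefree > 1). For the top step, suppose √131 ∈ Q(√2), say √131 = c + d√2 with c, d ∈ Q. Squaring: 131 = c^2 + 2d^2 + 2cd√2. Since √2 ∉ Q this forces 2cd = 0. If d = 0 then √131 = c ∈ Q, contradicting 131 squarefree > 1. If c = 0 then 131 = 2d^2, so 2·131 = (2d)^2 is a perfect square in Q — but 2·131 = 262 is not a perfect square (since 2 and 131 are distinct squarefree integers). Contradiction. Hence √131 ∉ Q(√2), so x^2 - 131 stays irreducible over Q(√2) and [Q(√2, √131) : Q(√2)] = 2. By the tower law, [Q(√2, √131) : Q] = 2 · 2 = 4.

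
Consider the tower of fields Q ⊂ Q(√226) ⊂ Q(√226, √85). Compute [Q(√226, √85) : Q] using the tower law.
[Q(√226, √85) : Q] = 4

[Q(√226):Q] = 2 (min poly x^2 - 226, irreducible since 226 is squarefree > 1). For the top step, suppose √85 ∈ Q(√226), say √85 = c + d√226 with c, d ∈ Q. Squaring: 85 = c^2 + 226d^2 + 2cd√226. Since √226 ∉ Q this forces 2cd = 0. If d = 0 then √85 = c ∈ Q, contradicting 85 squarefree > 1. If c = 0 then 85 = 226d^2, so 226·85 = (226d)^2 is a perfect square in Q — but 226·85 = 19210 is not a perfect square (since 226 and 85 are distinct squarefree integers). Contradiction. Hence √85 ∉ Q(√226), so x^2 - 85 stays irreducible over Q(√226) and [Q(√226, √85) : Q(√226)] = 2. By the tower law, [Q(√226, √85) : Q] = 2 · 2 = 4.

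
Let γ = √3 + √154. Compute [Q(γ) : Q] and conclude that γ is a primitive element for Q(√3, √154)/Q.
[Q(γ) : Q] = 4 (equivalently, Q(γ) = Q(√3, √154))

Obviously Q(γ) ⊆ Q(√3, √154), and [Q(√3, √154):Q] = 4 (since 3, 154 are distinct squarefree integers > 1 with 462 not a perfect square). To show equality we compute the minimal polynomial of γ. From γ = √3 + √154: γ^2 = 3 + 2√(462) + 154 = 157 + 2√(462), so γ^2 - 157 = 2√(462); squaring, (γ^2 - 157)^2 = 4·462, i.e. γ^4 - 314γ^2 + 24649 - 1848 = 0, i.e. γ^4 - 314γ^2 + 22801 = 0. So γ is a root of x^4 - 314x^2 + 22801. This polynomial is irreducible over Q: it has no rational root (each ±√3 ± √154 is irrational), and any factorization into two quadratics over Q would force √(462) ∈ Q (pairing opposite roots) or √3, √154 ∈ Q (other pairings), all impossible. Hence [Q(γ):Q] = 4 = [Q(√3, √154):Q], so Q(γ) = Q(√3, √154).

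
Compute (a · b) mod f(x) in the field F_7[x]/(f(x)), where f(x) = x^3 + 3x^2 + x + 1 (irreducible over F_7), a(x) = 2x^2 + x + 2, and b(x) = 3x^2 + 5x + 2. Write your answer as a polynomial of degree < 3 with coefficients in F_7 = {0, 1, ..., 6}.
a · b ≡ 3x^2 + 4x + 2 (mod f(x))

Multiply in F_7[x]: a(x)·b(x) = (2x^2 + x + 2)·(3x^2 + 5x + 2) = 6x^4 + 6x^3 + x^2 + 5x + 4. This has degree ≥ 3, so divide by f(x) over F_7: 6x^4 + 6x^3 + x^2 + 5x + 4 = (6x + 2)·(x^3 + 3x^2 + x + 1) + (3x^2 + 4x + 2). Hence a·b ≡ 3x^2 + 4x + 2 (mod f). (F_7[x]/(f) is a field with 7^3 = 343 elements since f is irreducible of degree 3.)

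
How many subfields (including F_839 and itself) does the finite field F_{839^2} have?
F_{839^2} has 2 subfields

The subfields of F_{p^n} are exactly the fields F_{p^d} for d | n (each is the fixed field of the unique index-d subgroup of Gal(F_{p^n}/F_p) ≅ Z/nZ). The divisors of n = 2 are {1, 2}, giving 2 subfields: F_{839^1}, F_{839^2}.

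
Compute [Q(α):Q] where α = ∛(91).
[Q(α):Q] = 3

The minimal polynomial of α is x^3 - 91, irreducible over Q since 91 is not a perfect cube (so x^3 - 91 has no rational root). Hence [Q(α):Q] = deg(m_α) = 3.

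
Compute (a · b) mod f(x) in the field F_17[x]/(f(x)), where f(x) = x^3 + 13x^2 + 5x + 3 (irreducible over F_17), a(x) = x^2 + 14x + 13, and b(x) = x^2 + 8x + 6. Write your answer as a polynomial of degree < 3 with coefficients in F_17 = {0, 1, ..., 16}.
a · b ≡ 9x^2 + 4x (mod f(x))

Multiply in F_17[x]: a(x)·b(x) = (x^2 + 14x + 13)·(x^2 + 8x + 6) = x^4 + 5x^3 + 12x^2 + x + 10. This has degree ≥ 3, so divide by f(x) over F_17: x^4 + 5x^3 + 12x^2 + x + 10 = (x + 9)·(x^3 + 13x^2 + 5x + 3) + (9x^2 + 4x). Hence a·b ≡ 9x^2 + 4x (mod f). (F_17[x]/(f) is a field with 17^3 = 4913 elements since f is irreducible of degree 3.)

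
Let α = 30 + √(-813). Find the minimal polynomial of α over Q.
m_α(x) = x^2 - 60x + 1713

From α - 30 = √(-813), squaring gives (α - 30)^2 = -813, i.e. α^2 - 60α + 900 = -813, so α^2 - 60α + 1713 = 0. The discriminant of x^2 - 60x + 1713 is (-60)^2 - 4·(1713) = 3600 - 6852 = -3252, and 4·(-813) is not a perfect square in Q since -813 is squarefree and ≠ 1. Hence x^2 - 60x + 1713 is irreducible over Q and is the minimal polynomial of α.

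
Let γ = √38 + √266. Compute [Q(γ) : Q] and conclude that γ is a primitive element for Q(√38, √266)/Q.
[Q(γ) : Q] = 4 (equivalently, Q(γ) = Q(√38, √266))

Obviously Q(γ) ⊆ Q(√38, √266), and [Q(√38, √266):Q] = 4 (since 38, 266 are distinct squarefree integers > 1 with 10108 not a perfect square). To show equality we compute the minimal polynomial of γ. From γ = √38 + √266: γ^2 = 38 + 2√(10108) + 266 = 304 + 2√(10108), so γ^2 - 304 = 2√(10108); squaring, (γ^2 - 304)^2 = 4·10108, i.e. γ^4 - 608γ^2 + 92416 - 40432 = 0, i.e. γ^4 - 608γ^2 + 51984 = 0. So γ is a root of x^4 - 608x^2 + 51984. This polynomial is irreducible over Q: it has no rational root (each ±√38 ± √266 is irrational), and any factorization into two quadratics over Q would force √(10108) ∈ Q (pairing opposite roots) or √38, √266 ∈ Q (other pairings), all impossible. Hence [Q(γ):Q] = 4 = [Q(√38, √266):Q], so Q(γ) = Q(√38, √266).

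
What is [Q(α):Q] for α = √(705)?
[Q(α):Q] = 2

[Q(α):Q] equals the degree of the minimal polynomial of α. Here α^2 = 705 and x^2 - 705 is irreducible (d = 705 is squarefree, ≠ 1, hence not a square), so deg(m_α) = 2. Thus [Q(α):Q] = 2.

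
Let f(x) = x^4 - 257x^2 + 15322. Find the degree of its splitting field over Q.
[K : Q] = 4

Solving the quadratic in x^2: x^2 = (257 ± √(257^2 - 4·15322))/2 = (257 ± √4761)/2 = (257 ± 69)/2, giving x^2 = 163 or x^2 = 94. So f(x) = (x^2 - 163)(x^2 - 94) and the roots of f are ±√163, ±√94. Hence the splitting field is K = Q(√163, √94). Since 163 and 94 are distinct squarefree integers > 1, their product 15322 is not a perfect square, so √94 ∉ Q(√163). By the tower law [K:Q] = [Q(√163,√94):Q(√163)] · [Q(√163):Q] = 2 · 2 = 4.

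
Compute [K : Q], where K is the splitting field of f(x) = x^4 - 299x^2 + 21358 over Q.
[K : Q] = 4

Solving the quadratic in x^2: x^2 = (299 ± √(299^2 - 4·21358))/2 = (299 ± √3969)/2 = (299 ± 63)/2, giving x^2 = 181 or x^2 = 118. So f(x) = (x^2 - 181)(x^2 - 118) and the roots of f are ±√181, ±√118. Hence the splitting field is K = Q(√181, √118). Since 181 and 118 are distinct squarefree integers > 1, their product 21358 is not a perfect square, so √118 ∉ Q(√181). By the tower law [K:Q] = [Q(√181,√118):Q(√181)] · [Q(√181):Q] = 2 · 2 = 4.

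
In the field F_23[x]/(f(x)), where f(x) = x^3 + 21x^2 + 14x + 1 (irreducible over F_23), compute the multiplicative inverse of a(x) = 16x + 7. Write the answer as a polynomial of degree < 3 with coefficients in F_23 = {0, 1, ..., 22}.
a(x)^(-1) ≡ 4x^2 + 19x + 6 (mod f(x))

Since f is irreducible over F_23, F_23[x]/(f) is a field and a(x) ≠ 0 has an inverse. Apply the extended Euclidean algorithm to f(x) and a(x) in F_23[x]: f(x) = (13x^2 + 10x + 8)·a(x) + (14). The last nonzero remainder is the constant 14 = gcd(f, a) in F_23. Back-substituting through the division chain expresses 14 = s(x)·a(x) + t(x)·f(x) with s(x) ≡ 10x^2 + 13x + 15 (mod f), so (10x^2 + 13x + 15)·a(x) ≡ 14 (mod f). Multiplying by 14^(-1) ≡ 5 in F_23 gives a(x)^(-1) ≡ 5·(10x^2 + 13x + 15) ≡ 4x^2 + 19x + 6 (mod f). Check: (16x + 7)·(4x^2 + 19x + 6) = 18x^3 + 10x^2 + 22x + 19 ≡ 1 (mod x^3 + 21x^2 + 14x + 1).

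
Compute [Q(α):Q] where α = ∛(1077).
[Q(α):Q] = 3

The minimal polynomial of α is x^3 - 1077, irreducible over Q since 1077 is not a perfect cube (so x^3 - 1077 has no rational root). Hence [Q(α):Q] = deg(m_α) = 3.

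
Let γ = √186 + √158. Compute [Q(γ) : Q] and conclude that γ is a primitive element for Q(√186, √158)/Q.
[Q(γ) : Q] = 4 (equivalently, Q(γ) = Q(√186, √158))

Obviously Q(γ) ⊆ Q(√186, √158), and [Q(√186, √158):Q] = 4 (since 186, 158 are distinct squarefree integers > 1 with 29388 not a perfect square). To show equality we compute the minimal polynomial of γ. From γ = √186 + √158: γ^2 = 186 + 2√(29388) + 158 = 344 + 2√(29388), so γ^2 - 344 = 2√(29388); squaring, (γ^2 - 344)^2 = 4·29388, i.e. γ^4 - 688γ^2 + 118336 - 117552 = 0, i.e. γ^4 - 688γ^2 + 784 = 0. So γ is a root of x^4 - 688x^2 + 784. This polynomial is irreducible over Q: it has no rational root (each ±√186 ± √158 is irrational), and any factorization into two quadratics over Q would force √(29388) ∈ Q (pairing opposite roots) or √186, √158 ∈ Q (other pairings), all impossible. Hence [Q(γ):Q] = 4 = [Q(√186, √158):Q], so Q(γ) = Q(√186, √158).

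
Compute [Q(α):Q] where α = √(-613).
[Q(α):Q] = 2

[Q(α):Q] equals the degree of the minimal polynomial of α. Here α^2 = -613 and x^2 + 613 is irreducible (d = -613 is squarefree, ≠ 1, hence not a square), so deg(m_α) = 2. Thus [Q(α):Q] = 2.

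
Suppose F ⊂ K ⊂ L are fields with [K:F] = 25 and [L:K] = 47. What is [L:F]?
[L:F] = 1175

The tower law says that for any tower of field extensions F ⊂ K ⊂ L with finite degrees, [L:F] = [L:K] · [K:F]. Here this gives [L:F] = 47 · 25 = 1175.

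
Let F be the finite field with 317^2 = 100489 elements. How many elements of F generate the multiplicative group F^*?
There are φ(100488) = 32448 primitive elements

F_q^* is cyclic of order q - 1 = 100488. A cyclic group of order m has exactly φ(m) generators. Here m = 100488 = 2^3 · 3 · 53 · 79, so the number of primitive elements is φ(100488) = 32448.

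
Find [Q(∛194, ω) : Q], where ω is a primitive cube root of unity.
[Q(∛194, ω) : Q] = 6

[Q(∛194):Q] = 3 (min poly x^3 - 194, irreducible since 194 is not a perfect cube). [Q(ω):Q] = 2 (min poly x^2 + x + 1). Since Q(∛194) ⊂ R and ω ∉ R, we have ω ∉ Q(∛194), so x^2 + x + 1 remains irreducible over Q(∛194) and [Q(∛194, ω) : Q(∛194)] = 2. By the tower law, [Q(∛194, ω) : Q] = 3 · 2 = 6. (In fact Q(∛194, ω) is the splitting field of x^3 - 194 over Q.)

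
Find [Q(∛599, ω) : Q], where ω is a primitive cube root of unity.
[Q(∛599, ω) : Q] = 6

[Q(∛599):Q] = 3 (min poly x^3 - 599, irreducible since 599 is not a perfect cube). [Q(ω):Q] = 2 (min poly x^2 + x + 1). Since Q(∛599) ⊂ R and ω ∉ R, we have ω ∉ Q(∛599), so x^2 + x + 1 remains irreducible over Q(∛599) and [Q(∛599, ω) : Q(∛599)] = 2. By the tower law, [Q(∛599, ω) : Q] = 3 · 2 = 6. (In fact Q(∛599, ω) is the splitting field of x^3 - 599 over Q.)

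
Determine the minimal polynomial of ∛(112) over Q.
m_α(x) = x^3 - 112

α satisfies α^3 = 112, so x^3 - 112 annihilates α. By the rational root test, a rational root p/q (in lowest terms) of x^3 - 112 would satisfy p^3 = 112 q^3, forcing q = 1 and p^3 = 112; but 112 is not a perfect cube, contradiction. A monic cubic over Q with no rational root is irreducible (any nontrivial factorization would include a linear factor). Hence x^3 - 112 is the minimal polynomial of α, and in particular [Q(α):Q] = 3.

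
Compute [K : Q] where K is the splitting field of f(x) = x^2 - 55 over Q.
[K : Q] = 2

f(x) = x^2 - 55 factors as (x - √55)(x + √55). The splitting field is K = Q(√55). Since 55 is squarefree and > 1, it is not a perfect square, so x^2 - 55 is irreducible over Q and [Q(√55) : Q] = 2. Hence [K : Q] = 2.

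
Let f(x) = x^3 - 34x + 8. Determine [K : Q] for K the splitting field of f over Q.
[K : Q] = 6

By the rational root test, any rational root of the monic integer polynomial f(x) = x^3 - 34x + 8 must be an integer dividing the constant term 8, i.e. one of ±{1, 2, 4, 8}. Evaluating: f(1) = -25, f(-1) = 41, f(2) = -52, f(-2) = 68, f(4) = -64, f(-4) = 80, f(8) = 248, f(-8) = -232; none is 0, so f has no rational root and is therefore irreducible over Q (a cubic with no linear factor over a field is irreducible). For an irreducible cubic, the Galois group is A_3 or S_3 according as the discriminant disc(f) = -4a^3 - 27b^2 = -4·(-34)^3 - 27·(8)^2 = 155488 is or is not a square in Q. Here disc(f) = 155488 is not a perfect square in Q, so the Galois group of f over Q is not contained in A_3 and must be all of S_3. The splitting field has degree |S_3| = 6 over Q, so [K : Q] = 6.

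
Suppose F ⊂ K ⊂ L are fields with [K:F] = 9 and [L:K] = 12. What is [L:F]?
[L:F] = 108

The tower law says that for any tower of field extensions F ⊂ K ⊂ L with finite degrees, [L:F] = [L:K] · [K:F]. Here this gives [L:F] = 12 · 9 = 108.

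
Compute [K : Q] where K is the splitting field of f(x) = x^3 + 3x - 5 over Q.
[K : Q] = 6

By the rational root test, any rational root of the monic integer polynomial f(x) = x^3 + 3x - 5 must be an integer dividing the constant term -5, i.e. one of ±{1, 5}. Evaluating: f(1) = -1, f(-1) = -9, f(5) = 135, f(-5) = -145; none is 0, so f has no rational root and is therefore irreducible over Q (a cubic with no linear factor over a field is irreducible). For an irreducible cubic, the Galois group is A_3 or S_3 according as the discriminant disc(f) = -4a^3 - 27b^2 = -4·(3)^3 - 27·(-5)^2 = -783 is or is not a square in Q. Here disc(f) = -783 is not a perfect square in Q, so the Galois group of f over Q is not contained in A_3 and must be all of S_3. The splitting field has degree |S_3| = 6 over Q, so [K : Q] = 6.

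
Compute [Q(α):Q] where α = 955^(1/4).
[Q(α):Q] = 4

α is a root of x^4 - 955. By Eisenstein's criterion at the prime p = 5 (which divides the constant term 955 but p^2 = 25 does not, since 955 is squarefree), x^4 - 955 is irreducible over Q. Hence [Q(α):Q] = 4.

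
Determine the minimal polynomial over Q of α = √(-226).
m_α(x) = x^2 + 226

α satisfies α^2 + 226 = 0, so x^2 + 226 annihilates α. Since d = -226 is squarefree and ≠ 1, it is not a perfect square in Q, so x^2 + 226 has no rational root and is therefore irreducible over Q (a degree-2 polynomial over a field is irreducible iff it has no root). Hence m_α(x) = x^2 + 226.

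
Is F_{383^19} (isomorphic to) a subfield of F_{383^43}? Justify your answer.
No: F_{383^19} is not a subfield of F_{383^43}

F_{p^m} embeds in F_{p^n} iff m | n. Here 19 ∤ 43 (since 43 = 2·19 + 5 with remainder 5 ≠ 0), so F_{383^19} is not a subfield of F_{383^43}. Equivalently: if it were, the tower law would give 19 = [F_{383^19}:F_383] dividing [F_{383^43}:F_383] = 43, contradiction.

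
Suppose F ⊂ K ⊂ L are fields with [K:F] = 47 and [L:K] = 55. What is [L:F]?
[L:F] = 2585

The tower law says that for any tower of field extensions F ⊂ K ⊂ L with finite degrees, [L:F] = [L:K] · [K:F]. Here this gives [L:F] = 55 · 47 = 2585.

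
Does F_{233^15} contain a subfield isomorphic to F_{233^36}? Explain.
No: F_{233^36} is not a subfield of F_{233^15}

F_{p^m} embeds in F_{p^n} iff m | n. Here 36 ∤ 15 (since 15 = 0·36 + 15 with remainder 15 ≠ 0), so F_{233^36} is not a subfield of F_{233^15}. Equivalently: if it were, the tower law would give 36 = [F_{233^36}:F_233] dividing [F_{233^15}:F_233] = 15, contradiction.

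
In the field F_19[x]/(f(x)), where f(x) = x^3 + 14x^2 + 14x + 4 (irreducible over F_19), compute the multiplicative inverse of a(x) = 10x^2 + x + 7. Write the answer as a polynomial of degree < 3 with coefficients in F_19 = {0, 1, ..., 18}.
a(x)^(-1) ≡ 8x^2 + 13x + 9 (mod f(x))

Since f is irreducible over F_19, F_19[x]/(f) is a field and a(x) ≠ 0 has an inverse. Apply the extended Euclidean algorithm to f(x) and a(x) in F_19[x]: f(x) = (2x + 5)·a(x) + (14x + 7);  a(x) = (17x + 16)·(14x + 7) + (9). The last nonzero remainder is the constant 9 = gcd(f, a) in F_19. Back-substituting through the division chain expresses 9 = s(x)·a(x) + t(x)·f(x) with s(x) ≡ 15x^2 + 3x + 5 (mod f), so (15x^2 + 3x + 5)·a(x) ≡ 9 (mod f). Multiplying by 9^(-1) ≡ 17 in F_19 gives a(x)^(-1) ≡ 17·(15x^2 + 3x + 5) ≡ 8x^2 + 13x + 9 (mod f). Check: (10x^2 + x + 7)·(8x^2 + 13x + 9) = 4x^4 + 5x^3 + 7x^2 + 5x + 6 ≡ 1 (mod x^3 + 14x^2 + 14x + 4).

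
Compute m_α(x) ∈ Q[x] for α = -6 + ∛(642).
m_α(x) = x^3 + 18x^2 + 108x - 426

Set β = α + 6 = ∛(642), so β^3 = 642. Then (α + 6)^3 - 642 = 0, i.e. α is a root of g(x) = (x + 6)^3 - 642 = x^3 + 18x^2 + 108x - 426. Since g(x) = h(x + 6) where h(x) = x^3 - 642, and h is irreducible over Q (because 642 is not a perfect cube, so h has no rational root, and a monic cubic with no rational root is irreducible), g is also irreducible (irreducibility is preserved under the substitution x → x + 6). Hence m_α(x) = x^3 + 18x^2 + 108x - 426.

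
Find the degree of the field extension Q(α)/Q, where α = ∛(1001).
[Q(α):Q] = 3

The minimal polynomial of α is x^3 - 1001, irreducible over Q since 1001 is not a perfect cube (so x^3 - 1001 has no rational root). Hence [Q(α):Q] = deg(m_α) = 3.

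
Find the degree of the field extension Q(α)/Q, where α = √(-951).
[Q(α):Q] = 2

[Q(α):Q] equals the degree of the minimal polynomial of α. Here α^2 = -951 and x^2 + 951 is irreducible (d = -951 is squarefree, ≠ 1, hence not a square), so deg(m_α) = 2. Thus [Q(α):Q] = 2.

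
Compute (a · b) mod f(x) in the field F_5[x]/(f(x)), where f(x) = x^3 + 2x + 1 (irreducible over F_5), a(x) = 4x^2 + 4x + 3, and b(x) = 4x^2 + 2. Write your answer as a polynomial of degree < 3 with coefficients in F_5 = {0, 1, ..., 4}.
a · b ≡ 3x^2 (mod f(x))

Multiply in F_5[x]: a(x)·b(x) = (4x^2 + 4x + 3)·(4x^2 + 2) = x^4 + x^3 + 3x + 1. This has degree ≥ 3, so divide by f(x) over F_5: x^4 + x^3 + 3x + 1 = (x + 1)·(x^3 + 2x + 1) + (3x^2). Hence a·b ≡ 3x^2 (mod f). (F_5[x]/(f) is a field with 5^3 = 125 elements since f is irreducible of degree 3.)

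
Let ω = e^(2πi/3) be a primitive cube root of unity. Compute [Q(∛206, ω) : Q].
[Q(∛206, ω) : Q] = 6

[Q(∛206):Q] = 3 (min poly x^3 - 206, irreducible since 206 is not a perfect cube). [Q(ω):Q] = 2 (min poly x^2 + x + 1). Since Q(∛206) ⊂ R and ω ∉ R, we have ω ∉ Q(∛206), so x^2 + x + 1 remains irreducible over Q(∛206) and [Q(∛206, ω) : Q(∛206)] = 2. By the tower law, [Q(∛206, ω) : Q] = 3 · 2 = 6. (In fact Q(∛206, ω) is the splitting field of x^3 - 206 over Q.)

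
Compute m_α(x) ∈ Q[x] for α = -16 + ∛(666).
m_α(x) = x^3 + 48x^2 + 768x + 3430

Set β = α + 16 = ∛(666), so β^3 = 666. Then (α + 16)^3 - 666 = 0, i.e. α is a root of g(x) = (x + 16)^3 - 666 = x^3 + 48x^2 + 768x + 3430. Since g(x) = h(x + 16) where h(x) = x^3 - 666, and h is irreducible over Q (because 666 is not a perfect cube, so h has no rational root, and a monic cubic with no rational root is irreducible), g is also irreducible (irreducibility is preserved under the substitution x → x + 16). Hence m_α(x) = x^3 + 48x^2 + 768x + 3430.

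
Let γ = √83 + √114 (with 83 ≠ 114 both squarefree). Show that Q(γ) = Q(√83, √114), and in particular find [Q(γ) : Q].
[Q(γ) : Q] = 4 (equivalently, Q(γ) = Q(√83, √114))

Obviously Q(γ) ⊆ Q(√83, √114), and [Q(√83, √114):Q] = 4 (since 83, 114 are distinct squarefree integers > 1 with 9462 not a perfect square). To show equality we compute the minimal polynomial of γ. From γ = √83 + √114: γ^2 = 83 + 2√(9462) + 114 = 197 + 2√(9462), so γ^2 - 197 = 2√(9462); squaring, (γ^2 - 197)^2 = 4·9462, i.e. γ^4 - 394γ^2 + 38809 - 37848 = 0, i.e. γ^4 - 394γ^2 + 961 = 0. So γ is a root of x^4 - 394x^2 + 961. This polynomial is irreducible over Q: it has no rational root (each ±√83 ± √114 is irrational), and any factorization into two quadratics over Q would force √(9462) ∈ Q (pairing opposite roots) or √83, √114 ∈ Q (other pairings), all impossible. Hence [Q(γ):Q] = 4 = [Q(√83, √114):Q], so Q(γ) = Q(√83, √114).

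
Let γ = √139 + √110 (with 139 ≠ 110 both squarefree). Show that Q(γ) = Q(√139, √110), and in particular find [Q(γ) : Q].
[Q(γ) : Q] = 4 (equivalently, Q(γ) = Q(√139, √110))

Obviously Q(γ) ⊆ Q(√139, √110), and [Q(√139, √110):Q] = 4 (since 139, 110 are distinct squarefree integers > 1 with 15290 not a perfect square). To show equality we compute the minimal polynomial of γ. From γ = √139 + √110: γ^2 = 139 + 2√(15290) + 110 = 249 + 2√(15290), so γ^2 - 249 = 2√(15290); squaring, (γ^2 - 249)^2 = 4·15290, i.e. γ^4 - 498γ^2 + 62001 - 61160 = 0, i.e. γ^4 - 498γ^2 + 841 = 0. So γ is a root of x^4 - 498x^2 + 841. This polynomial is irreducible over Q: it has no rational root (each ±√139 ± √110 is irrational), and any factorization into two quadratics over Q would force √(15290) ∈ Q (pairing opposite roots) or √139, √110 ∈ Q (other pairings), all impossible. Hence [Q(γ):Q] = 4 = [Q(√139, √110):Q], so Q(γ) = Q(√139, √110).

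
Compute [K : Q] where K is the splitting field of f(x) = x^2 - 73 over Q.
[K : Q] = 2

f(x) = x^2 - 73 factors as (x - √73)(x + √73). The splitting field is K = Q(√73). Since 73 is squarefree and > 1, it is not a perfect square, so x^2 - 73 is irreducible over Q and [Q(√73) : Q] = 2. Hence [K : Q] = 2.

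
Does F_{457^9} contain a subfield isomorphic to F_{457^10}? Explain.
No: F_{457^10} is not a subfield of F_{457^9}

F_{p^m} embeds in F_{p^n} iff m | n. Here 10 ∤ 9 (since 9 = 0·10 + 9 with remainder 9 ≠ 0), so F_{457^10} is not a subfield of F_{457^9}. Equivalently: if it were, the tower law would give 10 = [F_{457^10}:F_457] dividing [F_{457^9}:F_457] = 9, contradiction.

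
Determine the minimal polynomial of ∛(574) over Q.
m_α(x) = x^3 - 574

α satisfies α^3 = 574, so x^3 - 574 annihilates α. By the rational root test, a rational root p/q (in lowest terms) of x^3 - 574 would satisfy p^3 = 574 q^3, forcing q = 1 and p^3 = 574; but 574 is not a perfect cube, contradiction. A monic cubic over Q with no rational root is irreducible (any nontrivial factorization would include a linear factor). Hence x^3 - 574 is the minimal polynomial of α, and in particular [Q(α):Q] = 3.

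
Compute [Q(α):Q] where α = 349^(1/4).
[Q(α):Q] = 4

α is a root of x^4 - 349. By Eisenstein's criterion at the prime p = 349 (which divides the constant term 349 but p^2 = 121801 does not, since 349 is squarefree), x^4 - 349 is irreducible over Q. Hence [Q(α):Q] = 4.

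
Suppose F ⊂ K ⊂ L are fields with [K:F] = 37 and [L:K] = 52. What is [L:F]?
[L:F] = 1924

The tower law says that for any tower of field extensions F ⊂ K ⊂ L with finite degrees, [L:F] = [L:K] · [K:F]. Here this gives [L:F] = 52 · 37 = 1924.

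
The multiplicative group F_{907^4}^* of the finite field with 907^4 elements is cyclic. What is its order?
|F_{907^4}^*| = 676751377200

F_{907^4} has 907^4 = 676751377201 elements; its multiplicative group consists of all nonzero elements, so |F_{907^4}^*| = 676751377201 - 1 = 676751377200. (It is cyclic since any finite subgroup of the multiplicative group of a field is cyclic.)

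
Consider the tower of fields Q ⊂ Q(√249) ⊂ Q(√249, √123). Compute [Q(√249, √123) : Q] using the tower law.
[Q(√249, √123) : Q] = 4

[Q(√249):Q] = 2 (min poly x^2 - 249, irreducible since 249 is squarefree > 1). For the top step, suppose √123 ∈ Q(√249), say √123 = c + d√249 with c, d ∈ Q. Squaring: 123 = c^2 + 249d^2 + 2cd√249. Since √249 ∉ Q this forces 2cd = 0. If d = 0 then √123 = c ∈ Q, contradicting 123 squarefree > 1. If c = 0 then 123 = 249d^2, so 249·123 = (249d)^2 is a perfect square in Q — but 249·123 = 30627 is not a perfect square (since 249 and 123 are distinct squarefree integers). Contradiction. Hence √123 ∉ Q(√249), so x^2 - 123 stays irreducible over Q(√249) and [Q(√249, √123) : Q(√249)] = 2. By the tower law, [Q(√249, √123) : Q] = 2 · 2 = 4.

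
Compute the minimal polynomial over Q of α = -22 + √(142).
m_α(x) = x^2 + 44x + 342

From α + 22 = √(142), squaring gives (α + 22)^2 = 142, i.e. α^2 + 44α + 484 = 142, so α^2 + 44α + 342 = 0. The discriminant of x^2 + 44x + 342 is (44)^2 - 4·(342) = 1936 - 1368 = 568, and 4·(142) is not a perfect square in Q since 142 is squarefree and ≠ 1. Hence x^2 + 44x + 342 is irreducible over Q and is the minimal polynomial of α.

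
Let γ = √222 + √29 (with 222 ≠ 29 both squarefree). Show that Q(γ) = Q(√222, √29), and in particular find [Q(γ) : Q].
[Q(γ) : Q] = 4 (equivalently, Q(γ) = Q(√222, √29))

Obviously Q(γ) ⊆ Q(√222, √29), and [Q(√222, √29):Q] = 4 (since 222, 29 are distinct squarefree integers > 1 with 6438 not a perfect square). To show equality we compute the minimal polynomial of γ. From γ = √222 + √29: γ^2 = 222 + 2√(6438) + 29 = 251 + 2√(6438), so γ^2 - 251 = 2√(6438); squaring, (γ^2 - 251)^2 = 4·6438, i.e. γ^4 - 502γ^2 + 63001 - 25752 = 0, i.e. γ^4 - 502γ^2 + 37249 = 0. So γ is a root of x^4 - 502x^2 + 37249. This polynomial is irreducible over Q: it has no rational root (each ±√222 ± √29 is irrational), and any factorization into two quadratics over Q would force √(6438) ∈ Q (pairing opposite roots) or √222, √29 ∈ Q (other pairings), all impossible. Hence [Q(γ):Q] = 4 = [Q(√222, √29):Q], so Q(γ) = Q(√222, √29).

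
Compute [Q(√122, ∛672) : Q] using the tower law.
[Q(√122, ∛672) : Q] = 6

Let L = Q(√122, ∛672). Since Q(√122) ⊂ L and [Q(√122):Q] = 2, the tower law gives 2 | [L:Q]. Likewise Q(∛672) ⊂ L with [Q(∛672):Q] = 3 (because 672 is not a perfect cube), so 3 | [L:Q]. As gcd(2,3) = 1, [L:Q] is divisible by 6. Conversely L is generated over Q by √122 and ∛672, so [L:Q] ≤ 2·3 = 6. Therefore [Q(√122, ∛672) : Q] = 6.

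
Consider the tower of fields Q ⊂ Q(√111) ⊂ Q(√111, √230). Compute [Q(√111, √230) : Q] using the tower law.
[Q(√111, √230) : Q] = 4

[Q(√111):Q] = 2 (min poly x^2 - 111, irreducible since 111 is squarefree > 1). For the top step, suppose √230 ∈ Q(√111), say √230 = c + d√111 with c, d ∈ Q. Squaring: 230 = c^2 + 111d^2 + 2cd√111. Since √111 ∉ Q this forces 2cd = 0. If d = 0 then √230 = c ∈ Q, contradicting 230 squarefree > 1. If c = 0 then 230 = 111d^2, so 111·230 = (111d)^2 is a perfect square in Q — but 111·230 = 25530 is not a perfect square (since 111 and 230 are distinct squarefree integers). Contradiction. Hence √230 ∉ Q(√111), so x^2 - 230 stays irreducible over Q(√111) and [Q(√111, √230) : Q(√111)] = 2. By the tower law, [Q(√111, √230) : Q] = 2 · 2 = 4.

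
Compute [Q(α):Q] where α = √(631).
[Q(α):Q] = 2

[Q(α):Q] equals the degree of the minimal polynomial of α. Here α^2 = 631 and x^2 - 631 is irreducible (d = 631 is squarefree, ≠ 1, hence not a square), so deg(m_α) = 2. Thus [Q(α):Q] = 2.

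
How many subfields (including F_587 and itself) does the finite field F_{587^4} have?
F_{587^4} has 3 subfields

The subfields of F_{p^n} are exactly the fields F_{p^d} for d | n (each is the fixed field of the unique index-d subgroup of Gal(F_{p^n}/F_p) ≅ Z/nZ). The divisors of n = 4 are {1, 2, 4}, giving 3 subfields: F_{587^1}, F_{587^2}, F_{587^4}.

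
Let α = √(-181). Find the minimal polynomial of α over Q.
m_α(x) = x^2 + 181

α satisfies α^2 + 181 = 0, so x^2 + 181 annihilates α. Since d = -181 is squarefree and ≠ 1, it is not a perfect square in Q, so x^2 + 181 has no rational root and is therefore irreducible over Q (a degree-2 polynomial over a field is irreducible iff it has no root). Hence m_α(x) = x^2 + 181.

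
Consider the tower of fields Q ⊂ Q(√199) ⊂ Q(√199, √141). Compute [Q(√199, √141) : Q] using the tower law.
[Q(√199, √141) : Q] = 4

[Q(√199):Q] = 2 (min poly x^2 - 199, irreducible since 199 is squarefree > 1). For the top step, suppose √141 ∈ Q(√199), say √141 = c + d√199 with c, d ∈ Q. Squaring: 141 = c^2 + 199d^2 + 2cd√199. Since √199 ∉ Q this forces 2cd = 0. If d = 0 then √141 = c ∈ Q, contradicting 141 squarefree > 1. If c = 0 then 141 = 199d^2, so 199·141 = (199d)^2 is a perfect square in Q — but 199·141 = 28059 is not a perfect square (since 199 and 141 are distinct squarefree integers). Contradiction. Hence √141 ∉ Q(√199), so x^2 - 141 stays irreducible over Q(√199) and [Q(√199, √141) : Q(√199)] = 2. By the tower law, [Q(√199, √141) : Q] = 2 · 2 = 4.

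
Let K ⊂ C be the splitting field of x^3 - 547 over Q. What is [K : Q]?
[K : Q] = 6

The roots of x^3 - 547 are ∛547, ω∛547, ω^2∛547 where ω = e^(2πi/3) is a primitive cube root of unity, so K = Q(∛547, ω). Now [Q(∛547):Q] = 3 (since 547 is not a perfect cube, x^3 - 547 is irreducible) and [Q(ω):Q] = 2. Both 2 and 3 divide [K:Q], and [K:Q] ≤ 3·2 = 6, so [K:Q] = 6. (Equivalently: Q(∛547) ⊂ R but ω ∉ R, so [K : Q(∛547)] = 2.)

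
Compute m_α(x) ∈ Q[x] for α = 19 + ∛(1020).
m_α(x) = x^3 - 57x^2 + 1083x - 7879

Set β = α - 19 = ∛(1020), so β^3 = 1020. Then (α - 19)^3 - 1020 = 0, i.e. α is a root of g(x) = (x - 19)^3 - 1020 = x^3 - 57x^2 + 1083x - 7879. Since g(x) = h(x - 19) where h(x) = x^3 - 1020, and h is irreducible over Q (because 1020 is not a perfect cube, so h has no rational root, and a monic cubic with no rational root is irreducible), g is also irreducible (irreducibility is preserved under the substitution x → x - 19). Hence m_α(x) = x^3 - 57x^2 + 1083x - 7879.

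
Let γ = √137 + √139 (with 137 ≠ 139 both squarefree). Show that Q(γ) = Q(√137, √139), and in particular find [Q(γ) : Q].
[Q(γ) : Q] = 4 (equivalently, Q(γ) = Q(√137, √139))

Obviously Q(γ) ⊆ Q(√137, √139), and [Q(√137, √139):Q] = 4 (since 137, 139 are distinct squarefree integers > 1 with 19043 not a perfect square). To show equality we compute the minimal polynomial of γ. From γ = √137 + √139: γ^2 = 137 + 2√(19043) + 139 = 276 + 2√(19043), so γ^2 - 276 = 2√(19043); squaring, (γ^2 - 276)^2 = 4·19043, i.e. γ^4 - 552γ^2 + 76176 - 76172 = 0, i.e. γ^4 - 552γ^2 + 4 = 0. So γ is a root of x^4 - 552x^2 + 4. This polynomial is irreducible over Q: it has no rational root (each ±√137 ± √139 is irrational), and any factorization into two quadratics over Q would force √(19043) ∈ Q (pairing opposite roots) or √137, √139 ∈ Q (other pairings), all impossible. Hence [Q(γ):Q] = 4 = [Q(√137, √139):Q], so Q(γ) = Q(√137, √139).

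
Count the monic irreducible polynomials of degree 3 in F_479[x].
There are 36633920 monic irreducible polynomials of degree 3 over F_479

Each element of F_{479^3} that lies in no proper subfield is a root of exactly one monic irreducible of degree 3 over F_479, and each such polynomial has 3 distinct roots in F_{479^3}. By Möbius inversion the count is N_479(3) = (1/3) Σ_{d|3} μ(3/d) · 479^d = (1/3)(μ(3)·479^1 + μ(1)·479^3) = 109901760/3 = 36633920.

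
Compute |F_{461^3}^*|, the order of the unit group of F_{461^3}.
|F_{461^3}^*| = 97972180

F_{461^3} has 461^3 = 97972181 elements; its multiplicative group consists of all nonzero elements, so |F_{461^3}^*| = 97972181 - 1 = 97972180. (It is cyclic since any finite subgroup of the multiplicative group of a field is cyclic.)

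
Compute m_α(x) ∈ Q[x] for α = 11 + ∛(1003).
m_α(x) = x^3 - 33x^2 + 363x - 2334

Set β = α - 11 = ∛(1003), so β^3 = 1003. Then (α - 11)^3 - 1003 = 0, i.e. α is a root of g(x) = (x - 11)^3 - 1003 = x^3 - 33x^2 + 363x - 2334. Since g(x) = h(x - 11) where h(x) = x^3 - 1003, and h is irreducible over Q (because 1003 is not a perfect cube, so h has no rational root, and a monic cubic with no rational root is irreducible), g is also irreducible (irreducibility is preserved under the substitution x → x - 11). Hence m_α(x) = x^3 - 33x^2 + 363x - 2334.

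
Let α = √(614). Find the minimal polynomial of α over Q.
m_α(x) = x^2 - 614

α satisfies α^2 - 614 = 0, so x^2 - 614 annihilates α. Since d = 614 is squarefree and ≠ 1, it is not a perfect square in Q, so x^2 - 614 has no rational root and is therefore irreducible over Q (a degree-2 polynomial over a field is irreducible iff it has no root). Hence m_α(x) = x^2 - 614.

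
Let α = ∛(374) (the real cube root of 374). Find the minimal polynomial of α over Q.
m_α(x) = x^3 - 374

α satisfies α^3 = 374, so x^3 - 374 annihilates α. By the rational root test, a rational root p/q (in lowest terms) of x^3 - 374 would satisfy p^3 = 374 q^3, forcing q = 1 and p^3 = 374; but 374 is not a perfect cube, contradiction. A monic cubic over Q with no rational root is irreducible (any nontrivial factorization would include a linear factor). Hence x^3 - 374 is the minimal polynomial of α, and in particular [Q(α):Q] = 3.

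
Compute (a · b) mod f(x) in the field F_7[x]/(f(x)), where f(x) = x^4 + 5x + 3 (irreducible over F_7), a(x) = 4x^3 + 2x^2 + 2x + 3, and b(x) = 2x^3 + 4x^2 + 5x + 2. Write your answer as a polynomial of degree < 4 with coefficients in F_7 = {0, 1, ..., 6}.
a · b ≡ 6x^3 + 2x + 1 (mod f(x))

Multiply in F_7[x]: a(x)·b(x) = (4x^3 + 2x^2 + 2x + 3)·(2x^3 + 4x^2 + 5x + 2) = x^6 + 6x^5 + 4x^4 + 4x^3 + 5x^2 + 5x + 6. This has degree ≥ 4, so divide by f(x) over F_7: x^6 + 6x^5 + 4x^4 + 4x^3 + 5x^2 + 5x + 6 = (x^2 + 6x + 4)·(x^4 + 5x + 3) + (6x^3 + 2x + 1). Hence a·b ≡ 6x^3 + 2x + 1 (mod f). (F_7[x]/(f) is a field with 7^4 = 2401 elements since f is irreducible of degree 4.)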